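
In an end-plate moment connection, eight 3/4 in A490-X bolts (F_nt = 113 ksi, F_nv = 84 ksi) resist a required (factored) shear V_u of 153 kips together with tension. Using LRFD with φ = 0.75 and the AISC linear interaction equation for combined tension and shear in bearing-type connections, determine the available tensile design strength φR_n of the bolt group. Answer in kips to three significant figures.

184 kips

A_b = π·0.75²/4 = 0.4418 in²; f_rv = 153 / (8 × 0.4418) = 43.29 ksi.
F'_nt = 1.3 F_nt − (F_nt / φF_nv) f_rv = 1.3·113 − (113/(0.75·84))·43.29 = 69.25 ksi, capped at F_nt → F'_nt = 69.25 ksi.
R_n = F'_nt · A_b · n = 69.25 × 0.4418 × 8 = 244.8 kips.
Design strength φR_n = 0.75 × 244.8 = 184 kips.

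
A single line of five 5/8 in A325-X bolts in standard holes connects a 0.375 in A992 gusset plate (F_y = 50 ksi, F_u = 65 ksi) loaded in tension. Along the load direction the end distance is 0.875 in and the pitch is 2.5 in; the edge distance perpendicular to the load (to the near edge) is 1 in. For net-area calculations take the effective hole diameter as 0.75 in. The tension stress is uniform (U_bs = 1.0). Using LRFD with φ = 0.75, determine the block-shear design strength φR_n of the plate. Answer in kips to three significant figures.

93.7 kips

Shear plane L_v = 0.875 + 4·2.5 = 10.88 in; A_gv = 10.88 × 0.375 = 4.078 in².
A_nv = (10.88 − 4.5·0.75) × 0.375 = 2.812 in².
A_nt = (1 − 0.5·0.75) × 0.375 = 0.2344 in².
0.6 F_u A_nv = 109.7 kips; 0.6 F_y A_gv = 122.3 kips → shear rupture governs the shear term.
R_n = 109.7 + 1.0 × 65 × 0.2344 = 124.9 kips.
Design strength φR_n = 0.75 × 124.9 = 93.7 kips.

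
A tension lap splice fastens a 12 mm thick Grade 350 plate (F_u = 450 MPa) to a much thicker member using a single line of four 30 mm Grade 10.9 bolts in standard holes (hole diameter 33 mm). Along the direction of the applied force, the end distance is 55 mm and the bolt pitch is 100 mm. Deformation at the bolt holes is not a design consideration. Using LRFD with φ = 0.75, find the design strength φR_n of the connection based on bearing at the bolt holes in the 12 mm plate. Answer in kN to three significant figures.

1330 kN

Per bolt r_n = 1.5 l_c t F_u ≤ 3.0 d t F_u; upper limit = 3.0 × 30 × 12 × 450 / 1000 = 486 kN.
Edge bolt: l_c = 55 − 33/2 = 38.5 mm → 1.5 × 38.5 × 12 × 450 / 1000 = 311.9 → r_n = 311.9 kN.
Interior bolts: l_c = 100 − 33 = 67 mm → 1.5 × 67 × 12 × 450 / 1000 = 542.7 → r_n = 486 kN.
R_n = 1 × 311.9 + 3 × 486 = 1770 kN.
Design strength φR_n = 0.75 × 1770 = 1330 kN.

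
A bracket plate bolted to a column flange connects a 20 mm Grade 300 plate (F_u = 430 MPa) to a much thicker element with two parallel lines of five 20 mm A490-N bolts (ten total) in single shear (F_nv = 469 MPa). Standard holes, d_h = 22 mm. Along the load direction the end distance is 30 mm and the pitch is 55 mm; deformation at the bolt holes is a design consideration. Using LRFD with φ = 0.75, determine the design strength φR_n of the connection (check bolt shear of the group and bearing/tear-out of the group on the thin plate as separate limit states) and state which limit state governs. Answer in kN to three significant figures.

Bolt shear: A_b = π·20²/4 = 314.2 mm²; R_n = 469 × 314.2 × 10 × 1 / 1000 = 1473 kN → 0.75 × 1473 = 1110 kN.
Bearing (1.2 l_c t F_u ≤ 2.4 d t F_u): upper limit = 2.4·20·20·430 / 1000 = 412.8 kN.
  Edge l_c = 30 − 22/2 = 19 → r_n = 196.1 kN; interior l_c = 55 − 22 = 33 → r_n = 340.6 kN.
  R_n,bearing = 2·196.1 + 8·340.6 = 3117 kN → 0.75 × 3117 = 2340 kN.
Bolt shear governs: 1110 kN.

1110 kN (bolt shear governs)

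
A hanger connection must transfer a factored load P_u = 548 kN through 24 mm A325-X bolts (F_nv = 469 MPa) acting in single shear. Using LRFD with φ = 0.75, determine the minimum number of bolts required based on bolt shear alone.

4 bolts

A_b = π·24²/4 = 452.4 mm².
Per-bolt design strength φR_n = 0.75 × 469 × 452.4 × 1 / 1000 = 159.1 kN.
n ≥ 548 / 159.1 = 3.444 → use 4 bolts.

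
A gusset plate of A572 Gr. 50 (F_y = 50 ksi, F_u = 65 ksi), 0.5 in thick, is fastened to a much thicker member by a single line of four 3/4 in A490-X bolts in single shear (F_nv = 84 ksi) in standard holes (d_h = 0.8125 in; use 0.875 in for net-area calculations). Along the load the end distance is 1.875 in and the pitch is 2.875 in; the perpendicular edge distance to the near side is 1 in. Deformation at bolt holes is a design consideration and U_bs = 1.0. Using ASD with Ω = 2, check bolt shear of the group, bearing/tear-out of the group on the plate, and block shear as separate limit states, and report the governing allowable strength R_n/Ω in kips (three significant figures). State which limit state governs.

74.2 kips (bolt shear governs)

Bolt shear: A_b = π·0.75²/4 = 0.4418 in²; R_n = 84 × 0.4418 × 4 × 1 = 148.4 kips → 148.4 / 2 = 74.2 kips.
Bearing: edge l_c = 1.469, r_n = 57.28 kips; interior l_c = 2.062, r_n = 58.5 kips; R_n = 57.28 + 3·58.5 = 232.8 kips → 116 kips.
Block shear: A_gv = 5.25, A_nv = 3.719, A_nt = 0.2812 in²; R_n = min(0.6F_uA_nv, 0.6F_yA_gv) + U_bs·F_u·A_nt = 163.3 kips → 81.7 kips.
Bolt shear governs: 74.2 kips.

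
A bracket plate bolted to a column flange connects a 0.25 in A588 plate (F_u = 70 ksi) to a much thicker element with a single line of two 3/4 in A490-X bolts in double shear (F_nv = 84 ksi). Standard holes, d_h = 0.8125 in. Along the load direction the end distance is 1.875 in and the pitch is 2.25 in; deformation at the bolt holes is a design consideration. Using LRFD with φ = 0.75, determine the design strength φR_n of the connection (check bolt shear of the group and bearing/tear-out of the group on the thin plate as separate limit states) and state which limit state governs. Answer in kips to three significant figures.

Bolt shear: A_b = π·0.75²/4 = 0.4418 in²; R_n = 84 × 0.4418 × 2 × 2 = 148.4 kips → 0.75 × 148.4 = 111 kips.
Bearing (1.2 l_c t F_u ≤ 2.4 d t F_u): upper limit = 2.4·0.75·0.25·70 = 31.5 kips.
  Edge l_c = 1.875 − 0.8125/2 = 1.469 → r_n = 30.84 kips; interior l_c = 2.25 − 0.8125 = 1.438 → r_n = 30.19 kips.
  R_n,bearing = 1·30.84 + 1·30.19 = 61.03 kips → 0.75 × 61.03 = 45.8 kips.
Bearing governs: 45.8 kips.

45.8 kips (bearing governs)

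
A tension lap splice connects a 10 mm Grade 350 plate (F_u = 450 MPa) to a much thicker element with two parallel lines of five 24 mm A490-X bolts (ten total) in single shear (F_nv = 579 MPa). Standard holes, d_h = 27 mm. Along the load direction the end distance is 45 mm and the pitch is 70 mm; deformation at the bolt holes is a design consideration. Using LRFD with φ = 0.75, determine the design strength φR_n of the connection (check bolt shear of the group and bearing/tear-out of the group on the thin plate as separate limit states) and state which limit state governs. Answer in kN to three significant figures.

Bolt shear: A_b = π·24²/4 = 452.4 mm²; R_n = 579 × 452.4 × 10 × 1 / 1000 = 2619 kN → 0.75 × 2619 = 1960 kN.
Bearing (1.2 l_c t F_u ≤ 2.4 d t F_u): upper limit = 2.4·24·10·450 / 1000 = 259.2 kN.
  Edge l_c = 45 − 27/2 = 31.5 → r_n = 170.1 kN; interior l_c = 70 − 27 = 43 → r_n = 232.2 kN.
  R_n,bearing = 2·170.1 + 8·232.2 = 2198 kN → 0.75 × 2198 = 1650 kN.
Bearing governs: 1650 kN.

1650 kN (bearing governs)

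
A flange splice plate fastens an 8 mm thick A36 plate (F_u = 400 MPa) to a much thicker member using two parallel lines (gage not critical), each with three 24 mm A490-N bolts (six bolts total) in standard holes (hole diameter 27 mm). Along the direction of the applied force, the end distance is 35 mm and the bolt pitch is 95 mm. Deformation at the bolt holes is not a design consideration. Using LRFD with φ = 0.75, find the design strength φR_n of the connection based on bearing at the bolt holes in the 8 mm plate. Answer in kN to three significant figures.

846 kN

Per bolt r_n = 1.5 l_c t F_u ≤ 3.0 d t F_u; upper limit = 3.0 × 24 × 8 × 400 / 1000 = 230.4 kN.
Edge bolt: l_c = 35 − 27/2 = 21.5 mm → 1.5 × 21.5 × 8 × 400 / 1000 = 103.2 → r_n = 103.2 kN.
Interior bolts: l_c = 95 − 27 = 68 mm → 1.5 × 68 × 8 × 400 / 1000 = 326.4 → r_n = 230.4 kN.
R_n = 2 × 103.2 + 4 × 230.4 = 1128 kN.
Design strength φR_n = 0.75 × 1128 = 846 kN.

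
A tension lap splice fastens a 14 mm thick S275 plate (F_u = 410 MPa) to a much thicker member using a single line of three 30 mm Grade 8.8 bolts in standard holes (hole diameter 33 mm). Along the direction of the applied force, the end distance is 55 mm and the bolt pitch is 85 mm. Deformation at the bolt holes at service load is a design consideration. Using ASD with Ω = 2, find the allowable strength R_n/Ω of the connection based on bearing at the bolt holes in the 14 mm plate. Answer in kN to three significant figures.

Per bolt r_n = 1.2 l_c t F_u ≤ 2.4 d t F_u; upper limit = 2.4 × 30 × 14 × 410 / 1000 = 413.3 kN.
Edge bolt: l_c = 55 − 33/2 = 38.5 mm → 1.2 × 38.5 × 14 × 410 / 1000 = 265.2 → r_n = 265.2 kN.
Interior bolts: l_c = 85 − 33 = 52 mm → 1.2 × 52 × 14 × 410 / 1000 = 358.2 → r_n = 358.2 kN.
R_n = 1 × 265.2 + 2 × 358.2 = 981.5 kN.
Allowable strength R_n/Ω = 981.5 / 2 = 491 kN.

491 kN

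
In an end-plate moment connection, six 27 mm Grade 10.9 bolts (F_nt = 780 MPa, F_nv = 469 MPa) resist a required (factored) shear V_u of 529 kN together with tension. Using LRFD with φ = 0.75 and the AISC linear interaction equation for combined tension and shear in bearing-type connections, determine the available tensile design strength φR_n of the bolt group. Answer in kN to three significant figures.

A_b = π·27²/4 = 572.6 mm²; f_rv = 529 × 1000 / (6 × 572.6) = 154 MPa.
F'_nt = 1.3 F_nt − (F_nt / φF_nv) f_rv = 1.3·780 − (780/(0.75·469))·154 = 672.5 MPa, capped at F_nt → F'_nt = 672.5 MPa.
R_n = F'_nt · A_b · n = 672.5 × 572.6 × 6 / 1000 = 2310 kN.
Design strength φR_n = 0.75 × 2310 = 1730 kN.

1730 kN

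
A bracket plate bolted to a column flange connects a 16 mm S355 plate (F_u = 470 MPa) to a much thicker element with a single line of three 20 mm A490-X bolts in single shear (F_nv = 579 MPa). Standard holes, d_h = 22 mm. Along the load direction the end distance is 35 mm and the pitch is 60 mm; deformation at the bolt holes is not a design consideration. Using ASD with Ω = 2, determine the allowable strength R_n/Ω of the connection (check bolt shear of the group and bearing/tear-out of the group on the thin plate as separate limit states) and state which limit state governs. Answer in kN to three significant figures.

273 kN (bolt shear governs)

Bolt shear: A_b = π·20²/4 = 314.2 mm²; R_n = 579 × 314.2 × 3 × 1 / 1000 = 545.7 kN → 545.7 / 2 = 273 kN.
Bearing (1.5 l_c t F_u ≤ 3.0 d t F_u): upper limit = 3.0·20·16·470 / 1000 = 451.2 kN.
  Edge l_c = 35 − 22/2 = 24 → r_n = 270.7 kN; interior l_c = 60 − 22 = 38 → r_n = 428.6 kN.
  R_n,bearing = 1·270.7 + 2·428.6 = 1128 kN → 1128 / 2 = 564 kN.
Bolt shear governs: 273 kN.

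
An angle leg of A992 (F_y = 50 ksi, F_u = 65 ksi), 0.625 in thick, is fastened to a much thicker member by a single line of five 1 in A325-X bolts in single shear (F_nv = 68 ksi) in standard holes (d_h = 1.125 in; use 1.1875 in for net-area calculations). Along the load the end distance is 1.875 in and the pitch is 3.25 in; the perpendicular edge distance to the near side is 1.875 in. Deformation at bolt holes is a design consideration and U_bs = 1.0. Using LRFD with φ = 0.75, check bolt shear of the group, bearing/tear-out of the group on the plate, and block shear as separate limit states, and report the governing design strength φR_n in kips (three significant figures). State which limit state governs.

200 kips (bolt shear governs)

Bolt shear: A_b = π·1²/4 = 0.7854 in²; R_n = 68 × 0.7854 × 5 × 1 = 267 kips → 0.75 × 267 = 200 kips.
Bearing: edge l_c = 1.312, r_n = 63.98 kips; interior l_c = 2.125, r_n = 97.5 kips; R_n = 63.98 + 4·97.5 = 454 kips → 340 kips.
Block shear: A_gv = 9.297, A_nv = 5.957, A_nt = 0.8008 in²; R_n = min(0.6F_uA_nv, 0.6F_yA_gv) + U_bs·F_u·A_nt = 284.4 kips → 213 kips.
Bolt shear governs: 200 kips.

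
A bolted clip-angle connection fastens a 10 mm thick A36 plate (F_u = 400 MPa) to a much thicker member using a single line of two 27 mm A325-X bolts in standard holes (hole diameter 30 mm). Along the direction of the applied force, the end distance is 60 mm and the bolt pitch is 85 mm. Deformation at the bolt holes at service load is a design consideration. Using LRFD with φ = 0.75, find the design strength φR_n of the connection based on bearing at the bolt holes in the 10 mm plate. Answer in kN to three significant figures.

356 kN

Per bolt r_n = 1.2 l_c t F_u ≤ 2.4 d t F_u; upper limit = 2.4 × 27 × 10 × 400 / 1000 = 259.2 kN.
Edge bolt: l_c = 60 − 30/2 = 45 mm → 1.2 × 45 × 10 × 400 / 1000 = 216 → r_n = 216 kN.
Interior bolts: l_c = 85 − 30 = 55 mm → 1.2 × 55 × 10 × 400 / 1000 = 264 → r_n = 259.2 kN.
R_n = 1 × 216 + 1 × 259.2 = 475.2 kN.
Design strength φR_n = 0.75 × 475.2 = 356 kN.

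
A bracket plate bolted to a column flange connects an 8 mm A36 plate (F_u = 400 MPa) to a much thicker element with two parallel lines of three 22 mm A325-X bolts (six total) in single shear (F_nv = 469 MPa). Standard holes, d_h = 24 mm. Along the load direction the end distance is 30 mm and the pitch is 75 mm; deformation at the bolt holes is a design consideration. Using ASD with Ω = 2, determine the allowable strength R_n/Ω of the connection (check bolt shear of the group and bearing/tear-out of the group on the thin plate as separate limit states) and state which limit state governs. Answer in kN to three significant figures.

Bolt shear: A_b = π·22²/4 = 380.1 mm²; R_n = 469 × 380.1 × 6 × 1 / 1000 = 1070 kN → 1070 / 2 = 535 kN.
Bearing (1.2 l_c t F_u ≤ 2.4 d t F_u): upper limit = 2.4·22·8·400 / 1000 = 169 kN.
  Edge l_c = 30 − 24/2 = 18 → r_n = 69.12 kN; interior l_c = 75 − 24 = 51 → r_n = 169 kN.
  R_n,bearing = 2·69.12 + 4·169 = 814.1 kN → 814.1 / 2 = 407 kN.
Bearing governs: 407 kN.

407 kN (bearing governs)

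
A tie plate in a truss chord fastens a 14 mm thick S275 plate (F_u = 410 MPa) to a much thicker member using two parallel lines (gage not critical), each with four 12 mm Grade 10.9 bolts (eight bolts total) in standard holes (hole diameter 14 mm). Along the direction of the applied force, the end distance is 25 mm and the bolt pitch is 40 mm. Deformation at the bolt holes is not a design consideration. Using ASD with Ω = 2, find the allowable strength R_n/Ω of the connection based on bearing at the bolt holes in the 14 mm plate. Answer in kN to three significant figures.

775 kN

Per bolt r_n = 1.5 l_c t F_u ≤ 3.0 d t F_u; upper limit = 3.0 × 12 × 14 × 410 / 1000 = 206.6 kN.
Edge bolt: l_c = 25 − 14/2 = 18 mm → 1.5 × 18 × 14 × 410 / 1000 = 155 → r_n = 155 kN.
Interior bolts: l_c = 40 − 14 = 26 mm → 1.5 × 26 × 14 × 410 / 1000 = 223.9 → r_n = 206.6 kN.
R_n = 2 × 155 + 6 × 206.6 = 1550 kN.
Allowable strength R_n/Ω = 1550 / 2 = 775 kN.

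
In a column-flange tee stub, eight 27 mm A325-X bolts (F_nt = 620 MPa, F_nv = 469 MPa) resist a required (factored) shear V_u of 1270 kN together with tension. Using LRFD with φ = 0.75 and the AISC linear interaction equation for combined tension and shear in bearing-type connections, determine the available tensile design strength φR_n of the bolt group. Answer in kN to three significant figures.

1090 kN

A_b = π·27²/4 = 572.6 mm²; f_rv = 1270 × 1000 / (8 × 572.6) = 277.3 MPa.
F'_nt = 1.3 F_nt − (F_nt / φF_nv) f_rv = 1.3·620 − (620/(0.75·469))·277.3 = 317.3 MPa, capped at F_nt → F'_nt = 317.3 MPa.
R_n = F'_nt · A_b · n = 317.3 × 572.6 × 8 / 1000 = 1453 kN.
Design strength φR_n = 0.75 × 1453 = 1090 kN.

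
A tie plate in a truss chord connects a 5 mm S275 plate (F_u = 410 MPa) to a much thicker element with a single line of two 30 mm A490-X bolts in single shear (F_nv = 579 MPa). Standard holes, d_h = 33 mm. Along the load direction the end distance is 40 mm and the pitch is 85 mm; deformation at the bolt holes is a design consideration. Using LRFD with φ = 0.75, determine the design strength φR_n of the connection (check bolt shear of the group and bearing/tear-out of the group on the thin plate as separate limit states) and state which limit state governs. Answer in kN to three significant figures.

139 kN (bearing governs)

Bolt shear: A_b = π·30²/4 = 706.9 mm²; R_n = 579 × 706.9 × 2 × 1 / 1000 = 818.5 kN → 0.75 × 818.5 = 614 kN.
Bearing (1.2 l_c t F_u ≤ 2.4 d t F_u): upper limit = 2.4·30·5·410 / 1000 = 147.6 kN.
  Edge l_c = 40 − 33/2 = 23.5 → r_n = 57.81 kN; interior l_c = 85 − 33 = 52 → r_n = 127.9 kN.
  R_n,bearing = 1·57.81 + 1·127.9 = 185.7 kN → 0.75 × 185.7 = 139 kN.
Bearing governs: 139 kN.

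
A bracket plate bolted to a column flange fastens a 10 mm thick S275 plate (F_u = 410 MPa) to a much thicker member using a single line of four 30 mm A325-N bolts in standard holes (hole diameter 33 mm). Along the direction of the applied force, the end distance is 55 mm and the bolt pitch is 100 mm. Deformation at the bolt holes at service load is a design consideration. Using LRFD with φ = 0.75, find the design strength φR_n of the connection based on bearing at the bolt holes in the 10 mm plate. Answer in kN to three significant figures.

806 kN

Per bolt r_n = 1.2 l_c t F_u ≤ 2.4 d t F_u; upper limit = 2.4 × 30 × 10 × 410 / 1000 = 295.2 kN.
Edge bolt: l_c = 55 − 33/2 = 38.5 mm → 1.2 × 38.5 × 10 × 410 / 1000 = 189.4 → r_n = 189.4 kN.
Interior bolts: l_c = 100 − 33 = 67 mm → 1.2 × 67 × 10 × 410 / 1000 = 329.6 → r_n = 295.2 kN.
R_n = 1 × 189.4 + 3 × 295.2 = 1075 kN.
Design strength φR_n = 0.75 × 1075 = 806 kN.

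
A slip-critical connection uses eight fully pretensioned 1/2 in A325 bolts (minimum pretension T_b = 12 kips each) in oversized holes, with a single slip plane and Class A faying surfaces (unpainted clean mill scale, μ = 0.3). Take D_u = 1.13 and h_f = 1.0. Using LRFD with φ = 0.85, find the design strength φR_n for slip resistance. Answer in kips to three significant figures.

27.7 kips

R_n = μ · D_u · h_f · T_b · n_s · n_b = 0.3 × 1.13 × 1.0 × 12 × 1 × 8 = 32.54 kips.
Design strength φR_n = 0.85 × 32.54 = 27.7 kips.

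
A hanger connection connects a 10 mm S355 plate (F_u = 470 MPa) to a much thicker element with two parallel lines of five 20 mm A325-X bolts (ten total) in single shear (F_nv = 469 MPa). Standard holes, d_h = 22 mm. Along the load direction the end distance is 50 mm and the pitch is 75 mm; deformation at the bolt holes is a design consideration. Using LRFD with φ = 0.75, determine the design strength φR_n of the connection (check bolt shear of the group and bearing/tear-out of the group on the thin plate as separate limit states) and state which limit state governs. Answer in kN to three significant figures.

1110 kN (bolt shear governs)

Bolt shear: A_b = π·20²/4 = 314.2 mm²; R_n = 469 × 314.2 × 10 × 1 / 1000 = 1473 kN → 0.75 × 1473 = 1110 kN.
Bearing (1.2 l_c t F_u ≤ 2.4 d t F_u): upper limit = 2.4·20·10·470 / 1000 = 225.6 kN.
  Edge l_c = 50 − 22/2 = 39 → r_n = 220 kN; interior l_c = 75 − 22 = 53 → r_n = 225.6 kN.
  R_n,bearing = 2·220 + 8·225.6 = 2245 kN → 0.75 × 2245 = 1680 kN.
Bolt shear governs: 1110 kN.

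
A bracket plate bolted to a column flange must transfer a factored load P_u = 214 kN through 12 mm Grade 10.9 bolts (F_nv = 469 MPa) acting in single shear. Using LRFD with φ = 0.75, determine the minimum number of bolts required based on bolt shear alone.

6 bolts

A_b = π·12²/4 = 113.1 mm².
Per-bolt design strength φR_n = 0.75 × 469 × 113.1 × 1 / 1000 = 39.78 kN.
n ≥ 214 / 39.78 = 5.379 → use 6 bolts.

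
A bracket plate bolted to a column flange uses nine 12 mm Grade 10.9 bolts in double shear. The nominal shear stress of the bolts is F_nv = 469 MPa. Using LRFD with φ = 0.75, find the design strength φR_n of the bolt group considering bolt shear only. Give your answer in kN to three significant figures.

A_b = π × 12² / 4 = 113.1 mm².
R_n = F_nv · A_b · n · n_s = 469 × 113.1 × 9 × 2 / 1000 = 954.8 kN.
Design strength φR_n = 0.75 × 954.8 = 716 kN.

716 kN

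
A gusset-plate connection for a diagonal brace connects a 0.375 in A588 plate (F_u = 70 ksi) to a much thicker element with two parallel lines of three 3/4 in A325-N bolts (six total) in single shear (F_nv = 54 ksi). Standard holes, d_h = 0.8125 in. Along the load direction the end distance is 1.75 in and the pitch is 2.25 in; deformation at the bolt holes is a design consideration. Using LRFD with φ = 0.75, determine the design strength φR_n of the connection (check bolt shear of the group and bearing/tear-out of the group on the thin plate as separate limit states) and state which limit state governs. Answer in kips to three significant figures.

107 kips (bolt shear governs)

Bolt shear: A_b = π·0.75²/4 = 0.4418 in²; R_n = 54 × 0.4418 × 6 × 1 = 143.1 kips → 0.75 × 143.1 = 107 kips.
Bearing (1.2 l_c t F_u ≤ 2.4 d t F_u): upper limit = 2.4·0.75·0.375·70 = 47.25 kips.
  Edge l_c = 1.75 − 0.8125/2 = 1.344 → r_n = 42.33 kips; interior l_c = 2.25 − 0.8125 = 1.438 → r_n = 45.28 kips.
  R_n,bearing = 2·42.33 + 4·45.28 = 265.8 kips → 0.75 × 265.8 = 199 kips.
Bolt shear governs: 107 kips.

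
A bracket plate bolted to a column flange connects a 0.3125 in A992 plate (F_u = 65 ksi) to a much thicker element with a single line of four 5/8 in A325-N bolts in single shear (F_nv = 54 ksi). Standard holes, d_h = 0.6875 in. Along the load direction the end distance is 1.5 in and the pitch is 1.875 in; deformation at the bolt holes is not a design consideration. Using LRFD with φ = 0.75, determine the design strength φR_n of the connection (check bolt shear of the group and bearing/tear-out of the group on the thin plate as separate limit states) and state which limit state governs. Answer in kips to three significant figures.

Bolt shear: A_b = π·0.625²/4 = 0.3068 in²; R_n = 54 × 0.3068 × 4 × 1 = 66.27 kips → 0.75 × 66.27 = 49.7 kips.
Bearing (1.5 l_c t F_u ≤ 3.0 d t F_u): upper limit = 3.0·0.625·0.3125·65 = 38.09 kips.
  Edge l_c = 1.5 − 0.6875/2 = 1.156 → r_n = 35.23 kips; interior l_c = 1.875 − 0.6875 = 1.188 → r_n = 36.18 kips.
  R_n,bearing = 1·35.23 + 3·36.18 = 143.8 kips → 0.75 × 143.8 = 108 kips.
Bolt shear governs: 49.7 kips.

49.7 kips (bolt shear governs)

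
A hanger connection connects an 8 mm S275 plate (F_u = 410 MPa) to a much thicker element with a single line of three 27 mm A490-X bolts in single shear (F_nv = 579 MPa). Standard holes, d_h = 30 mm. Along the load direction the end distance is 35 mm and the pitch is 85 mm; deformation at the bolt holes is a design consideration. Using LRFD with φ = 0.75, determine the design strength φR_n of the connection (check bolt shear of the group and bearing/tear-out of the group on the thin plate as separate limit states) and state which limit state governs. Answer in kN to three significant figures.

378 kN (bearing governs)

Bolt shear: A_b = π·27²/4 = 572.6 mm²; R_n = 579 × 572.6 × 3 × 1 / 1000 = 994.5 kN → 0.75 × 994.5 = 746 kN.
Bearing (1.2 l_c t F_u ≤ 2.4 d t F_u): upper limit = 2.4·27·8·410 / 1000 = 212.5 kN.
  Edge l_c = 35 − 30/2 = 20 → r_n = 78.72 kN; interior l_c = 85 − 30 = 55 → r_n = 212.5 kN.
  R_n,bearing = 1·78.72 + 2·212.5 = 503.8 kN → 0.75 × 503.8 = 378 kN.
Bearing governs: 378 kN.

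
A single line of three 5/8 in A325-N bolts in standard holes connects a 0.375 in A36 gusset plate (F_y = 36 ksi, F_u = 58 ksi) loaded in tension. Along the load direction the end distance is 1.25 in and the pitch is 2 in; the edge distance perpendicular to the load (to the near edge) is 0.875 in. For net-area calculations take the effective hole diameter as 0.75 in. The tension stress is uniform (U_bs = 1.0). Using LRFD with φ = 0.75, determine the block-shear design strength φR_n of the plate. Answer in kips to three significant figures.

Shear plane L_v = 1.25 + 2·2 = 5.25 in; A_gv = 5.25 × 0.375 = 1.969 in².
A_nv = (5.25 − 2.5·0.75) × 0.375 = 1.266 in².
A_nt = (0.875 − 0.5·0.75) × 0.375 = 0.1875 in².
0.6 F_u A_nv = 44.04 kips; 0.6 F_y A_gv = 42.52 kips → shear yielding governs the shear term.
R_n = 42.52 + 1.0 × 58 × 0.1875 = 53.4 kips.
Design strength φR_n = 0.75 × 53.4 = 40 kips.

40 kips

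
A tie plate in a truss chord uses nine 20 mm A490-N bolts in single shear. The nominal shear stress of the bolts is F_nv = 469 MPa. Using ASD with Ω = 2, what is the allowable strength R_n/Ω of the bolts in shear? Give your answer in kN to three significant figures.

A_b = π × 20² / 4 = 314.2 mm².
R_n = F_nv · A_b · n · n_s = 469 × 314.2 × 9 × 1 / 1000 = 1326 kN.
Allowable strength R_n/Ω = 1326 / 2 = 663 kN.

663 kN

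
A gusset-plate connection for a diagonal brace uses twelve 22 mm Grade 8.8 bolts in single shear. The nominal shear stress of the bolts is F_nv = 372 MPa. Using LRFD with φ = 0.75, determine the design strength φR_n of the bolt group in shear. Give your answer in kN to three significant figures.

A_b = π × 22² / 4 = 380.1 mm².
R_n = F_nv · A_b · n · n_s = 372 × 380.1 × 12 × 1 / 1000 = 1697 kN.
Design strength φR_n = 0.75 × 1697 = 1270 kN.

1270 kN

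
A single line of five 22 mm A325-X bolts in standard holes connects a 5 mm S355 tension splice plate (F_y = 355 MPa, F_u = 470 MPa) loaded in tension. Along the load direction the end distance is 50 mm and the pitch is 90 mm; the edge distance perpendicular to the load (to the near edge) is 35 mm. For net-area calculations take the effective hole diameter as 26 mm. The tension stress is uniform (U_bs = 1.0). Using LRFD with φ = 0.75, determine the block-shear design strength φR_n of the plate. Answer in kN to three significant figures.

Shear plane L_v = 50 + 4·90 = 410 mm; A_gv = 410 × 5 = 2050 mm².
A_nv = (410 − 4.5·26) × 5 = 1465 mm².
A_nt = (35 − 0.5·26) × 5 = 110 mm².
0.6 F_u A_nv = 413.1 kN; 0.6 F_y A_gv = 436.7 kN → shear rupture governs the shear term.
R_n = 413.1 + 1.0 × 470 × 110 / 1000 = 464.8 kN.
Design strength φR_n = 0.75 × 464.8 = 349 kN.

349 kN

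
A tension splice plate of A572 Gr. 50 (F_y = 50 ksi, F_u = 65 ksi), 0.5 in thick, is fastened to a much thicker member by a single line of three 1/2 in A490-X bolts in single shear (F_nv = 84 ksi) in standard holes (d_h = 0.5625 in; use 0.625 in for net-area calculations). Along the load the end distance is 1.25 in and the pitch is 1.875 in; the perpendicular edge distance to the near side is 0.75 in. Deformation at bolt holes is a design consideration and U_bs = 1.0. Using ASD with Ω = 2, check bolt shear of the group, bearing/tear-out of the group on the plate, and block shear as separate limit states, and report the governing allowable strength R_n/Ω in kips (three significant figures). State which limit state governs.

24.7 kips (bolt shear governs)

Bolt shear: A_b = π·0.5²/4 = 0.1963 in²; R_n = 84 × 0.1963 × 3 × 1 = 49.48 kips → 49.48 / 2 = 24.7 kips.
Bearing: edge l_c = 0.9688, r_n = 37.78 kips; interior l_c = 1.312, r_n = 39 kips; R_n = 37.78 + 2·39 = 115.8 kips → 57.9 kips.
Block shear: A_gv = 2.5, A_nv = 1.719, A_nt = 0.2188 in²; R_n = min(0.6F_uA_nv, 0.6F_yA_gv) + U_bs·F_u·A_nt = 81.25 kips → 40.6 kips.
Bolt shear governs: 24.7 kips.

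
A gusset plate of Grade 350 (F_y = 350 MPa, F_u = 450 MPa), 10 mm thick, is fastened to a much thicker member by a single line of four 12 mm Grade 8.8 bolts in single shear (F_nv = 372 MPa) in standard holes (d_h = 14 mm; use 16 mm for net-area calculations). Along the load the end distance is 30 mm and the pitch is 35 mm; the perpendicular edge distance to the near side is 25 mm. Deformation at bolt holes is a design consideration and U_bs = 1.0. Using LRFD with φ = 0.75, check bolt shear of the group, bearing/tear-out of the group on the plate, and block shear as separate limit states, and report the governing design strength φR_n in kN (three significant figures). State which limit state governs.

Bolt shear: A_b = π·12²/4 = 113.1 mm²; R_n = 372 × 113.1 × 4 × 1 / 1000 = 168.3 kN → 0.75 × 168.3 = 126 kN.
Bearing: edge l_c = 23, r_n = 124.2 kN; interior l_c = 21, r_n = 113.4 kN; R_n = 124.2 + 3·113.4 = 464.4 kN → 348 kN.
Block shear: A_gv = 1350, A_nv = 790, A_nt = 170 mm²; R_n = min(0.6F_uA_nv, 0.6F_yA_gv) + U_bs·F_u·A_nt = 289.8 kN → 217 kN.
Bolt shear governs: 126 kN.

126 kN (bolt shear governs)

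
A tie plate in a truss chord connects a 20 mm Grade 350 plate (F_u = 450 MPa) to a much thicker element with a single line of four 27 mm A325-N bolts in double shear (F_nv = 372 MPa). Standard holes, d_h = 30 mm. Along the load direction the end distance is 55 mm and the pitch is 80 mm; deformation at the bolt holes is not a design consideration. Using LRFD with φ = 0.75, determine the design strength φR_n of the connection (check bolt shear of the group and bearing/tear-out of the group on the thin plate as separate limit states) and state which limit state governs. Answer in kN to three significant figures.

Bolt shear: A_b = π·27²/4 = 572.6 mm²; R_n = 372 × 572.6 × 4 × 2 / 1000 = 1704 kN → 0.75 × 1704 = 1280 kN.
Bearing (1.5 l_c t F_u ≤ 3.0 d t F_u): upper limit = 3.0·27·20·450 / 1000 = 729 kN.
  Edge l_c = 55 − 30/2 = 40 → r_n = 540 kN; interior l_c = 80 − 30 = 50 → r_n = 675 kN.
  R_n,bearing = 1·540 + 3·675 = 2565 kN → 0.75 × 2565 = 1920 kN.
Bolt shear governs: 1280 kN.

1280 kN (bolt shear governs)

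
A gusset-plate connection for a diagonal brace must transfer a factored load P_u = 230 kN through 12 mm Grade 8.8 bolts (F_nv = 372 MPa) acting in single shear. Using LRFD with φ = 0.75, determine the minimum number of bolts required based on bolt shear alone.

A_b = π·12²/4 = 113.1 mm².
Per-bolt design strength φR_n = 0.75 × 372 × 113.1 × 1 / 1000 = 31.55 kN.
n ≥ 230 / 31.55 = 7.289 → use 8 bolts.

8 bolts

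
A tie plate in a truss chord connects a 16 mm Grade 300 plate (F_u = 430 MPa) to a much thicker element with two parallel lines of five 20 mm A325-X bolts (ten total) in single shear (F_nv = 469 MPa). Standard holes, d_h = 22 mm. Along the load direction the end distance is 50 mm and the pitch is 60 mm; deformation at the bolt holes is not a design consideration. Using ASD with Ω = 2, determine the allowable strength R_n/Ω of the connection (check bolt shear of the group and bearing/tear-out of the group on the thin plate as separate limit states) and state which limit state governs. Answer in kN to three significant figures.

737 kN (bolt shear governs)

Bolt shear: A_b = π·20²/4 = 314.2 mm²; R_n = 469 × 314.2 × 10 × 1 / 1000 = 1473 kN → 1473 / 2 = 737 kN.
Bearing (1.5 l_c t F_u ≤ 3.0 d t F_u): upper limit = 3.0·20·16·430 / 1000 = 412.8 kN.
  Edge l_c = 50 − 22/2 = 39 → r_n = 402.5 kN; interior l_c = 60 − 22 = 38 → r_n = 392.2 kN.
  R_n,bearing = 2·402.5 + 8·392.2 = 3942 kN → 3942 / 2 = 1970 kN.
Bolt shear governs: 737 kN.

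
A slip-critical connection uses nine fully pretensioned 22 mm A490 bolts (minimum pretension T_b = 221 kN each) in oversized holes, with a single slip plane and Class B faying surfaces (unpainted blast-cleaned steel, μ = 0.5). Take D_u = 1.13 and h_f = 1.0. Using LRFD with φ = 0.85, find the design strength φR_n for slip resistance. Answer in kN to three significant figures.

955 kN

R_n = μ · D_u · h_f · T_b · n_s · n_b = 0.5 × 1.13 × 1.0 × 221 × 1 × 9 = 1124 kN.
Design strength φR_n = 0.85 × 1124 = 955 kN.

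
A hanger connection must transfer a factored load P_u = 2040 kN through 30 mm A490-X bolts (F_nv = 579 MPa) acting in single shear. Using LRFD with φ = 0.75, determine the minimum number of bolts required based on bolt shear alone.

7 bolts

A_b = π·30²/4 = 706.9 mm².
Per-bolt design strength φR_n = 0.75 × 579 × 706.9 × 1 / 1000 = 307 kN.
n ≥ 2040 / 307 = 6.646 → use 7 bolts.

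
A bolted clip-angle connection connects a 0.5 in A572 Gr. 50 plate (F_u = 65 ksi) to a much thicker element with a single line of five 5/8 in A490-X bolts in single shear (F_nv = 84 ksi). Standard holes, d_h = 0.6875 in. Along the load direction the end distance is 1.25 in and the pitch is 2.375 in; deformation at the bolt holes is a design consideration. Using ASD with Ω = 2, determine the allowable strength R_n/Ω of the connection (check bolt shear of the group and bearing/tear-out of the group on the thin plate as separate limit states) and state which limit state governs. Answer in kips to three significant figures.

Bolt shear: A_b = π·0.625²/4 = 0.3068 in²; R_n = 84 × 0.3068 × 5 × 1 = 128.9 kips → 128.9 / 2 = 64.4 kips.
Bearing (1.2 l_c t F_u ≤ 2.4 d t F_u): upper limit = 2.4·0.625·0.5·65 = 48.75 kips.
  Edge l_c = 1.25 − 0.6875/2 = 0.9062 → r_n = 35.34 kips; interior l_c = 2.375 − 0.6875 = 1.688 → r_n = 48.75 kips.
  R_n,bearing = 1·35.34 + 4·48.75 = 230.3 kips → 230.3 / 2 = 115 kips.
Bolt shear governs: 64.4 kips.

64.4 kips (bolt shear governs)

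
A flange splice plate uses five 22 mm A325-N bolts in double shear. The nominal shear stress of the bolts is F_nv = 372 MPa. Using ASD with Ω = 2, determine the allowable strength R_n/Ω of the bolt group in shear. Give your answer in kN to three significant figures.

707 kN

A_b = π × 22² / 4 = 380.1 mm².
R_n = F_nv · A_b · n · n_s = 372 × 380.1 × 5 × 2 / 1000 = 1414 kN.
Allowable strength R_n/Ω = 1414 / 2 = 707 kN.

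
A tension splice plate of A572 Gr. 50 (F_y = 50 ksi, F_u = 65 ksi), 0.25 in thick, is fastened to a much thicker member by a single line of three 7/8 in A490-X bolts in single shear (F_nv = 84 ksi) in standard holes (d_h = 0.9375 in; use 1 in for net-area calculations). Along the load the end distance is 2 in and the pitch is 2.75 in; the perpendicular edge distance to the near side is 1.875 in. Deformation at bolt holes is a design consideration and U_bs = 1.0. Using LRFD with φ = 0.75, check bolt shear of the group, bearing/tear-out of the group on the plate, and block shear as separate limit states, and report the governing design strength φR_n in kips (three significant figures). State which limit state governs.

Bolt shear: A_b = π·0.875²/4 = 0.6013 in²; R_n = 84 × 0.6013 × 3 × 1 = 151.5 kips → 0.75 × 151.5 = 114 kips.
Bearing: edge l_c = 1.531, r_n = 29.86 kips; interior l_c = 1.812, r_n = 34.12 kips; R_n = 29.86 + 2·34.12 = 98.11 kips → 73.6 kips.
Block shear: A_gv = 1.875, A_nv = 1.25, A_nt = 0.3438 in²; R_n = min(0.6F_uA_nv, 0.6F_yA_gv) + U_bs·F_u·A_nt = 71.09 kips → 53.3 kips.
Block shear governs: 53.3 kips.

53.3 kips (block shear governs)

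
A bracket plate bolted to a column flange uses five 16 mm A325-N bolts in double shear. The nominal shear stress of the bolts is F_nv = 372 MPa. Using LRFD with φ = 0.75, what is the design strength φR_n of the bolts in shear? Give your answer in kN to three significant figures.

561 kN

A_b = π × 16² / 4 = 201.1 mm².
R_n = F_nv · A_b · n · n_s = 372 × 201.1 × 5 × 2 / 1000 = 748 kN.
Design strength φR_n = 0.75 × 748 = 561 kN.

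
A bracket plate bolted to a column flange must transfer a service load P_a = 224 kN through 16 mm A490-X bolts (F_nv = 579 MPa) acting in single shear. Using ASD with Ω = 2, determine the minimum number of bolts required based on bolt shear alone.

A_b = π·16²/4 = 201.1 mm².
Per-bolt allowable strength R_n/Ω = 579 × 201.1 × 1 / 1000 / 2 = 58.21 kN.
n ≥ 224 / 58.21 = 3.848 → use 4 bolts.

4 bolts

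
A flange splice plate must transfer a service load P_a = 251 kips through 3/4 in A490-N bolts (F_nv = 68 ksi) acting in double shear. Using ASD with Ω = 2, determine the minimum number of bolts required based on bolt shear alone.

A_b = π·0.75²/4 = 0.4418 in².
Per-bolt allowable strength R_n/Ω = 68 × 0.4418 × 2 / 2 = 30.04 kips.
n ≥ 251 / 30.04 = 8.355 → use 9 bolts.

9 bolts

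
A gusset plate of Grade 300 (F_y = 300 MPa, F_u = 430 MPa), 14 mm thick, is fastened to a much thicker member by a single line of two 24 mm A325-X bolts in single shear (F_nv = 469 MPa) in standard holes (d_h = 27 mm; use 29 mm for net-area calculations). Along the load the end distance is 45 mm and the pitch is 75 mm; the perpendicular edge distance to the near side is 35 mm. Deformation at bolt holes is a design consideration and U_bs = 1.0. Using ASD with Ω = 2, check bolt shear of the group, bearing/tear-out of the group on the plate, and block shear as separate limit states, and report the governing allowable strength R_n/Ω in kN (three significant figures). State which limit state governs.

200 kN (block shear governs)

Bolt shear: A_b = π·24²/4 = 452.4 mm²; R_n = 469 × 452.4 × 2 × 1 / 1000 = 424.3 kN → 424.3 / 2 = 212 kN.
Bearing: edge l_c = 31.5, r_n = 227.6 kN; interior l_c = 48, r_n = 346.8 kN; R_n = 227.6 + 1·346.8 = 574.3 kN → 287 kN.
Block shear: A_gv = 1680, A_nv = 1071, A_nt = 287 mm²; R_n = min(0.6F_uA_nv, 0.6F_yA_gv) + U_bs·F_u·A_nt = 399.7 kN → 200 kN.
Block shear governs: 200 kN.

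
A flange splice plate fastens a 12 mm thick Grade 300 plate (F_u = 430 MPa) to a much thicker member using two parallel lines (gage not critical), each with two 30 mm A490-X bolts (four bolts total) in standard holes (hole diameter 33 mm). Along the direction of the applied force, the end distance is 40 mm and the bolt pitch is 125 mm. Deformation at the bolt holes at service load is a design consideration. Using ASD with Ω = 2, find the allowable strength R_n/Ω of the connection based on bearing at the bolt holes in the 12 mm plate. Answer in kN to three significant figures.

Per bolt r_n = 1.2 l_c t F_u ≤ 2.4 d t F_u; upper limit = 2.4 × 30 × 12 × 430 / 1000 = 371.5 kN.
Edge bolt: l_c = 40 − 33/2 = 23.5 mm → 1.2 × 23.5 × 12 × 430 / 1000 = 145.5 → r_n = 145.5 kN.
Interior bolts: l_c = 125 − 33 = 92 mm → 1.2 × 92 × 12 × 430 / 1000 = 569.7 → r_n = 371.5 kN.
R_n = 2 × 145.5 + 2 × 371.5 = 1034 kN.
Allowable strength R_n/Ω = 1034 / 2 = 517 kN.

517 kN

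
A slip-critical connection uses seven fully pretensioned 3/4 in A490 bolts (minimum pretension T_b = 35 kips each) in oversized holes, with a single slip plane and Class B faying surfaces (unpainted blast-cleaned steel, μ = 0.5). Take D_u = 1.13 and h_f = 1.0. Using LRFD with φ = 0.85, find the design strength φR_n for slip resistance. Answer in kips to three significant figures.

118 kips

R_n = μ · D_u · h_f · T_b · n_s · n_b = 0.5 × 1.13 × 1.0 × 35 × 1 × 7 = 138.4 kips.
Design strength φR_n = 0.85 × 138.4 = 118 kips.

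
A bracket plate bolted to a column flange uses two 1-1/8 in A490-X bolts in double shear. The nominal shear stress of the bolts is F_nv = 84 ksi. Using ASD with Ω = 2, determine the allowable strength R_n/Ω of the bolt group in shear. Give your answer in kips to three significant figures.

A_b = π × 1.125² / 4 = 0.994 in².
R_n = F_nv · A_b · n · n_s = 84 × 0.994 × 2 × 2 = 334 kips.
Allowable strength R_n/Ω = 334 / 2 = 167 kips.

167 kips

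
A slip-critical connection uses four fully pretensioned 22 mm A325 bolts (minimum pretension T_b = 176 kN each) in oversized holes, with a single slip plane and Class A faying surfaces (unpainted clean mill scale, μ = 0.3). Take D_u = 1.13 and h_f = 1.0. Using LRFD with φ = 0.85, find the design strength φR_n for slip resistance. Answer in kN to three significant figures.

203 kN

R_n = μ · D_u · h_f · T_b · n_s · n_b = 0.3 × 1.13 × 1.0 × 176 × 1 × 4 = 238.7 kN.
Design strength φR_n = 0.85 × 238.7 = 203 kN.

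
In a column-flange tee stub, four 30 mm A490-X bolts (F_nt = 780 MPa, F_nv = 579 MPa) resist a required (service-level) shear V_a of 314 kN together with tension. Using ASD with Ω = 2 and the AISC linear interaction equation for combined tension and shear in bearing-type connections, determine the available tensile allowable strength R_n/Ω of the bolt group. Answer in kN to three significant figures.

1010 kN

A_b = π·30²/4 = 706.9 mm²; f_rv = 314 × 1000 / (4 × 706.9) = 111.1 MPa.
F'_nt = 1.3 F_nt − (Ω F_nt / F_nv) f_rv = 1.3·780 − (2·780/579)·111.1 = 714.8 MPa, capped at F_nt → F'_nt = 714.8 MPa.
R_n = F'_nt · A_b · n = 714.8 × 706.9 × 4 / 1000 = 2021 kN.
Allowable strength R_n/Ω = 2021 / 2 = 1010 kN.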